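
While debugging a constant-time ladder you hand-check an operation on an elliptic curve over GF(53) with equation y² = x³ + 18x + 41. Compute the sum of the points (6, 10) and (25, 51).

(50, 15)

(6, 10) + (25, 51). λ = (51 - 10)/(25 - 6) ≡ 41/19 mod 53. 19⁻¹ ≡ 14 (mod 53) since 19·14 = 266 ≡ 1, so λ ≡ 44.
  x = λ² - 6 - 25 = 1936 - 31 ≡ 50; y = λ·(6 - 50) - 10 ≡ 15. → (50, 15)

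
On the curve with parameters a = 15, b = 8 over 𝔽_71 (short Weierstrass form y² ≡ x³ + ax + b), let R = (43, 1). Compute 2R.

tangent at (43, 1): λ = (3·43² + 15)/(2·1) ≡ 24/2. 2⁻¹ ≡ 36 (mod 71), so λ ≡ 24·36 ≡ 12.
  x = λ² - 43 - 43 = 144 - 86 ≡ 58; y = λ·(43 - 58) - 1 ≡ 32. → (58, 32)

(58, 32)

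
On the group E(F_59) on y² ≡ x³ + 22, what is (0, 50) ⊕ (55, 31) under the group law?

(45, 46)

(0, 50) + (55, 31). λ = (31 - 50)/(55 - 0) ≡ 40/55 mod 59. 55⁻¹ ≡ 44 (mod 59) since 55·44 = 2420 ≡ 1, so λ ≡ 49.
  x = λ² - 0 - 55 = 2401 - 55 ≡ 45; y = λ·(0 - 45) - 50 ≡ 46. → (45, 46)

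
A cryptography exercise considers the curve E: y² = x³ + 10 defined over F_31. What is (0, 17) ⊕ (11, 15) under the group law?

(0, 17) + (11, 15). λ = (15 - 17)/(11 - 0) ≡ 29/11 mod 31. 11⁻¹ ≡ 17 (mod 31) since 11·17 = 187 ≡ 1, so λ ≡ 28.
  x = λ² - 0 - 11 = 784 - 11 ≡ 29; y = λ·(0 - 29) - 17 ≡ 8. → (29, 8)

(29, 8)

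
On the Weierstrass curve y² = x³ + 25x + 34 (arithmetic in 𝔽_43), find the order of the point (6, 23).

6

2P: tangent at (6, 23): λ = (3·6² + 25)/(2·23) ≡ 4/3. 3⁻¹ ≡ 29 (mod 43), so λ ≡ 4·29 ≡ 30.
  x = λ² - 6 - 6 = 900 - 12 ≡ 28; y = λ·(6 - 28) - 23 ≡ 5. → (28, 5)
3P: (28, 5) + (6, 23). λ = (23 - 5)/(6 - 28) ≡ 18/21 mod 43. 21⁻¹ ≡ 41 (mod 43) since 21·41 = 861 ≡ 1, so λ ≡ 7.
  x = λ² - 28 - 6 = 49 - 34 ≡ 15; y = λ·(28 - 15) - 5 ≡ 0. → (15, 0)
4P: (15, 0) + (6, 23). λ = (23 - 0)/(6 - 15) ≡ 23/34 mod 43. 34⁻¹ ≡ 19 (mod 43), so λ ≡ 7.
  x = λ² - 15 - 6 = 49 - 21 ≡ 28; y = λ·(15 - 28) - 0 ≡ 38. → (28, 38)
5P: (28, 38) + (6, 23). λ = (23 - 38)/(6 - 28) ≡ 28/21 mod 43. 21⁻¹ ≡ 41 (mod 43), so λ ≡ 30.
  x = λ² - 28 - 6 = 900 - 34 ≡ 6; y = λ·(28 - 6) - 38 ≡ 20. → (6, 20)
6P: (6, 20) + (6, 23): same x and y₁ ≡ -y₂, so the sum is O.
6P = O, so the order is 6.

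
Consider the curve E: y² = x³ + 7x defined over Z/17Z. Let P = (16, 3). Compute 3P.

Repeated addition: build up to 3P.
2P: tangent at (16, 3): λ = (3·16² + 7)/(2·3) ≡ 10/6. 6⁻¹ ≡ 3 (mod 17), so λ ≡ 10·3 ≡ 13.
  x = λ² - 16 - 16 = 169 - 32 ≡ 1; y = λ·(16 - 1) - 3 ≡ 5. → (1, 5)
3P: (1, 5) + (16, 3). λ = (3 - 5)/(16 - 1) ≡ 15/15 mod 17. 15⁻¹ ≡ 8 (mod 17), so λ ≡ 1.
  x = λ² - 1 - 16 = 1 - 17 ≡ 1; y = λ·(1 - 1) - 5 ≡ 12. → (1, 12)

(1, 12)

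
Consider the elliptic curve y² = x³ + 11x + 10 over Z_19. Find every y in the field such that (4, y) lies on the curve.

2, 17

x³ + 11x + 10 = 118 ≡ 4 (mod 19).
Square roots of 4 mod 19: 2 and 17 (since 2² = 4 ≡ 4).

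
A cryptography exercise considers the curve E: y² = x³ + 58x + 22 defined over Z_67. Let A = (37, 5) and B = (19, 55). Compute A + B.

(37, 5) + (19, 55). λ = (55 - 5)/(19 - 37) ≡ 50/49 mod 67. 49⁻¹ ≡ 26 (mod 67), so λ ≡ 27.
  x = λ² - 37 - 19 = 729 - 56 ≡ 3; y = λ·(37 - 3) - 5 ≡ 42. → (3, 42)

(3, 42)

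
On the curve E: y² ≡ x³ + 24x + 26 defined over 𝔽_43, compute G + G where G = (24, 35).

tangent at (24, 35): λ = (3·24² + 24)/(2·35) ≡ 32/27. 27⁻¹ ≡ 8 (mod 43), so λ ≡ 32·8 ≡ 41.
  x = λ² - 24 - 24 = 1681 - 48 ≡ 42; y = λ·(24 - 42) - 35 ≡ 1. → (42, 1)

(42, 1)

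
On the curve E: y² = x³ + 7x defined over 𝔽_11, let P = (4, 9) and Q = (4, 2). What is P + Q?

O

The two points share x = 4 and their y-coordinates satisfy 9 + 2 ≡ 0 (mod 11), so they are inverses. Their sum is O.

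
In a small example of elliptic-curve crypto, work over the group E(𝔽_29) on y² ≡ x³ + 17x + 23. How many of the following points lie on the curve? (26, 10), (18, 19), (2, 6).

(26, 10): 10² ≡ 13, rhs ≡ 3 → off.
(18, 19): 19² ≡ 13, rhs ≡ 13 → on.
(2, 6): 6² ≡ 7, rhs ≡ 7 → on.

2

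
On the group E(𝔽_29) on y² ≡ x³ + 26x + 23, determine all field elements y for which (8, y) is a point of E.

none

x³ + 26x + 23 = 743 ≡ 18 (mod 29).
18 is a non-residue mod 29; no y exists.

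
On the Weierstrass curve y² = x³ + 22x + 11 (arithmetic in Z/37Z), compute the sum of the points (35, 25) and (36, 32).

(35, 25) + (36, 32). λ = (32 - 25)/(36 - 35) ≡ 7/1 mod 37. 1⁻¹ ≡ 1 (mod 37) since 1·1 = 1 ≡ 1, so λ ≡ 7.
  x = λ² - 35 - 36 = 49 - 71 ≡ 15; y = λ·(35 - 15) - 25 ≡ 4. → (15, 4)

(15, 4)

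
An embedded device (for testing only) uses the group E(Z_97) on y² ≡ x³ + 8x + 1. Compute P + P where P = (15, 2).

(68, 42)

tangent at (15, 2): λ = (3·15² + 8)/(2·2) ≡ 4/4. 4⁻¹ ≡ 73 (mod 97), so λ ≡ 4·73 ≡ 1.
  x = λ² - 15 - 15 = 1 - 30 ≡ 68; y = λ·(15 - 68) - 2 ≡ 42. → (68, 42)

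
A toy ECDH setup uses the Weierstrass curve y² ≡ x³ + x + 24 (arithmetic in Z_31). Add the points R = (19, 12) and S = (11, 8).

(19, 12) + (11, 8). λ = (8 - 12)/(11 - 19) ≡ 27/23 mod 31. 23⁻¹ ≡ 27 (mod 31), so λ ≡ 16.
  x = λ² - 19 - 11 = 256 - 30 ≡ 9; y = λ·(19 - 9) - 12 ≡ 24. → (9, 24)

(9, 24)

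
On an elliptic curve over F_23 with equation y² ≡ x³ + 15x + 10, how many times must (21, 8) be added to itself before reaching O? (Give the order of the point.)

2P: tangent at (21, 8): λ = (3·21² + 15)/(2·8) ≡ 4/16. 16⁻¹ ≡ 13 (mod 23), so λ ≡ 4·13 ≡ 6.
  x = λ² - 21 - 21 = 36 - 42 ≡ 17; y = λ·(21 - 17) - 8 ≡ 16. → (17, 16)
3P: (17, 16) + (21, 8). λ = (8 - 16)/(21 - 17) ≡ 15/4 mod 23. 4⁻¹ ≡ 6 (mod 23), so λ ≡ 21.
  x = λ² - 17 - 21 = 441 - 38 ≡ 12; y = λ·(17 - 12) - 16 ≡ 20. → (12, 20)
4P: (12, 20) + (21, 8). λ = (8 - 20)/(21 - 12) ≡ 11/9 mod 23. 9⁻¹ ≡ 18 (mod 23), so λ ≡ 14.
  x = λ² - 12 - 21 = 196 - 33 ≡ 2; y = λ·(12 - 2) - 20 ≡ 5. → (2, 5)
5P: (2, 5) + (21, 8). λ = (8 - 5)/(21 - 2) ≡ 3/19 mod 23. 19⁻¹ ≡ 17 (mod 23), so λ ≡ 5.
  x = λ² - 2 - 21 = 25 - 23 ≡ 2; y = λ·(2 - 2) - 5 ≡ 18. → (2, 18)
6P: (2, 18) + (21, 8). λ = (8 - 18)/(21 - 2) ≡ 13/19 mod 23. 19⁻¹ ≡ 17 (mod 23), so λ ≡ 14.
  x = λ² - 2 - 21 = 196 - 23 ≡ 12; y = λ·(2 - 12) - 18 ≡ 3. → (12, 3)
7P: (12, 3) + (21, 8). λ = (8 - 3)/(21 - 12) ≡ 5/9 mod 23. 9⁻¹ ≡ 18 (mod 23), so λ ≡ 21.
  x = λ² - 12 - 21 = 441 - 33 ≡ 17; y = λ·(12 - 17) - 3 ≡ 7. → (17, 7)
8P: (17, 7) + (21, 8). λ = (8 - 7)/(21 - 17) ≡ 1/4 mod 23. 4⁻¹ ≡ 6 (mod 23) since 4·6 = 24 ≡ 1, so λ ≡ 6.
  x = λ² - 17 - 21 = 36 - 38 ≡ 21; y = λ·(17 - 21) - 7 ≡ 15. → (21, 15)
9P: (21, 15) + (21, 8): same x and y₁ ≡ -y₂, so the sum is O.
9P = O, so the order is 9.

9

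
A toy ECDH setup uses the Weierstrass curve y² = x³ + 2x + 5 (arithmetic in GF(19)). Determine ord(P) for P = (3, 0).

2P: (3, 0) + (3, 0): same x and y₁ ≡ -y₂, so the sum is O.
2P = O, so the order is 2.

2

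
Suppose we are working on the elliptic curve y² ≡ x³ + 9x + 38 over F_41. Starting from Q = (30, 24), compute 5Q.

(34, 40)

Double-and-add on 5 = (101)₂. Start with Q = (30, 24) for the leading 1-bit.
double: tangent at (30, 24): λ = (3·30² + 9)/(2·24) ≡ 3/7. 7⁻¹ ≡ 6 (mod 41), so λ ≡ 3·6 ≡ 18.
  x = λ² - 30 - 30 = 324 - 60 ≡ 18; y = λ·(30 - 18) - 24 ≡ 28. → (18, 28)
double: tangent at (18, 28): λ = (3·18² + 9)/(2·28) ≡ 38/15. 15⁻¹ ≡ 11 (mod 41), so λ ≡ 38·11 ≡ 8.
  x = λ² - 18 - 18 = 64 - 36 ≡ 28; y = λ·(18 - 28) - 28 ≡ 15. → (28, 15)
add Q: (28, 15) + (30, 24). λ = (24 - 15)/(30 - 28) ≡ 9/2 mod 41. 2⁻¹ ≡ 21 (mod 41) since 2·21 = 42 ≡ 1, so λ ≡ 25.
  x = λ² - 28 - 30 = 625 - 58 ≡ 34; y = λ·(28 - 34) - 15 ≡ 40. → (34, 40)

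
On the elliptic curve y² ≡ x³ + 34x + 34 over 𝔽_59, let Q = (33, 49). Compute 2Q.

tangent at (33, 49): λ = (3·33² + 34)/(2·49) ≡ 56/39. 39⁻¹ ≡ 56 (mod 59) since 39·56 = 2184 ≡ 1, so λ ≡ 56·56 ≡ 9.
  x = λ² - 33 - 33 = 81 - 66 ≡ 15; y = λ·(33 - 15) - 49 ≡ 54. → (15, 54)

(15, 54)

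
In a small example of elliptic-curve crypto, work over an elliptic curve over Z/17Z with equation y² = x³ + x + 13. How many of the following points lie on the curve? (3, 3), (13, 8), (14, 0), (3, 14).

4

(3, 3): 3² ≡ 9, rhs ≡ 9 → on.
(13, 8): 8² ≡ 13, rhs ≡ 13 → on.
(14, 0): 0² ≡ 0, rhs ≡ 0 → on.
(3, 14): 14² ≡ 9, rhs ≡ 9 → on.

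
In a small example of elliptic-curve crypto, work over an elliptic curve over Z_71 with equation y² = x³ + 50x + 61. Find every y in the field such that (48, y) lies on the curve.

x³ + 50x + 61 = 113053 ≡ 21 (mod 71).
21 is a non-residue mod 71; no y exists.

none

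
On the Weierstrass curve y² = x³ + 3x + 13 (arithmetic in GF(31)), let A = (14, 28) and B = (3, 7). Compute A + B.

(22, 30)

(14, 28) + (3, 7). λ = (7 - 28)/(3 - 14) ≡ 10/20 mod 31. 20⁻¹ ≡ 14 (mod 31) since 20·14 = 280 ≡ 1, so λ ≡ 16.
  x = λ² - 14 - 3 = 256 - 17 ≡ 22; y = λ·(14 - 22) - 28 ≡ 30. → (22, 30)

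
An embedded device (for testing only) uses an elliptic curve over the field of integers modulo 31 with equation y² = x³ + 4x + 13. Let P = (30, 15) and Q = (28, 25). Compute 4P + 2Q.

(1, 24)

First 4P:
Repeated addition: build up to 4P.
2P: tangent at (30, 15): λ = (3·30² + 4)/(2·15) ≡ 7/30. 30⁻¹ ≡ 30 (mod 31), so λ ≡ 7·30 ≡ 24.
  x = λ² - 30 - 30 = 576 - 60 ≡ 20; y = λ·(30 - 20) - 15 ≡ 8. → (20, 8)
3P: (20, 8) + (30, 15). λ = (15 - 8)/(30 - 20) ≡ 7/10 mod 31. 10⁻¹ ≡ 28 (mod 31) since 10·28 = 280 ≡ 1, so λ ≡ 10.
  x = λ² - 20 - 30 = 100 - 50 ≡ 19; y = λ·(20 - 19) - 8 ≡ 2. → (19, 2)
4P: (19, 2) + (30, 15). λ = (15 - 2)/(30 - 19) ≡ 13/11 mod 31. 11⁻¹ ≡ 17 (mod 31) since 11·17 = 187 ≡ 1, so λ ≡ 4.
  x = λ² - 19 - 30 = 16 - 49 ≡ 29; y = λ·(19 - 29) - 2 ≡ 20. → (29, 20)
4P = (29, 20).
Next 2Q:
Repeated addition: build up to 2Q.
2Q: tangent at (28, 25): λ = (3·28² + 4)/(2·25) ≡ 0/19. 19⁻¹ ≡ 18 (mod 31), so λ ≡ 0·18 ≡ 0.
  x = λ² - 28 - 28 = 0 - 56 ≡ 6; y = λ·(28 - 6) - 25 ≡ 6. → (6, 6)
2Q = (6, 6).
Finally 4P + 2Q:
(29, 20) + (6, 6). λ = (6 - 20)/(6 - 29) ≡ 17/8 mod 31. 8⁻¹ ≡ 4 (mod 31) since 8·4 = 32 ≡ 1, so λ ≡ 6.
  x = λ² - 29 - 6 = 36 - 35 ≡ 1; y = λ·(29 - 1) - 20 ≡ 24. → (1, 24)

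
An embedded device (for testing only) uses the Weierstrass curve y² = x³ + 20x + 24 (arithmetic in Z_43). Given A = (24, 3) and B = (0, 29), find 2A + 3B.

(3, 5)

First 2A:
Repeated addition: build up to 2A.
2A: tangent at (24, 3): λ = (3·24² + 20)/(2·3) ≡ 28/6. 6⁻¹ ≡ 36 (mod 43), so λ ≡ 28·36 ≡ 19.
  x = λ² - 24 - 24 = 361 - 48 ≡ 12; y = λ·(24 - 12) - 3 ≡ 10. → (12, 10)
2A = (12, 10).
Next 3B:
Repeated addition: build up to 3B.
2B: tangent at (0, 29): λ = (3·0² + 20)/(2·29) ≡ 20/15. 15⁻¹ ≡ 23 (mod 43) since 15·23 = 345 ≡ 1, so λ ≡ 20·23 ≡ 30.
  x = λ² - 0 - 0 = 900 - 0 ≡ 40; y = λ·(0 - 40) - 29 ≡ 18. → (40, 18)
3B: (40, 18) + (0, 29). λ = (29 - 18)/(0 - 40) ≡ 11/3 mod 43. 3⁻¹ ≡ 29 (mod 43), so λ ≡ 18.
  x = λ² - 40 - 0 = 324 - 40 ≡ 26; y = λ·(40 - 26) - 18 ≡ 19. → (26, 19)
3B = (26, 19).
Finally 2A + 3B:
(12, 10) + (26, 19). λ = (19 - 10)/(26 - 12) ≡ 9/14 mod 43. 14⁻¹ ≡ 40 (mod 43) since 14·40 = 560 ≡ 1, so λ ≡ 16.
  x = λ² - 12 - 26 = 256 - 38 ≡ 3; y = λ·(12 - 3) - 10 ≡ 5. → (3, 5)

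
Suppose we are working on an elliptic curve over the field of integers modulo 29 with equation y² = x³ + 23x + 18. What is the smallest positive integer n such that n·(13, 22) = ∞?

2P: tangent at (13, 22): λ = (3·13² + 23)/(2·22) ≡ 8/15. 15⁻¹ ≡ 2 (mod 29), so λ ≡ 8·2 ≡ 16.
  x = λ² - 13 - 13 = 256 - 26 ≡ 27; y = λ·(13 - 27) - 22 ≡ 15. → (27, 15)
3P: (27, 15) + (13, 22). λ = (22 - 15)/(13 - 27) ≡ 7/15 mod 29. 15⁻¹ ≡ 2 (mod 29) since 15·2 = 30 ≡ 1, so λ ≡ 14.
  x = λ² - 27 - 13 = 196 - 40 ≡ 11; y = λ·(27 - 11) - 15 ≡ 6. → (11, 6)
4P: (11, 6) + (13, 22). λ = (22 - 6)/(13 - 11) ≡ 16/2 mod 29. 2⁻¹ ≡ 15 (mod 29), so λ ≡ 8.
  x = λ² - 11 - 13 = 64 - 24 ≡ 11; y = λ·(11 - 11) - 6 ≡ 23. → (11, 23)
5P: (11, 23) + (13, 22). λ = (22 - 23)/(13 - 11) ≡ 28/2 mod 29. 2⁻¹ ≡ 15 (mod 29), so λ ≡ 14.
  x = λ² - 11 - 13 = 196 - 24 ≡ 27; y = λ·(11 - 27) - 23 ≡ 14. → (27, 14)
6P: (27, 14) + (13, 22). λ = (22 - 14)/(13 - 27) ≡ 8/15 mod 29. 15⁻¹ ≡ 2 (mod 29) since 15·2 = 30 ≡ 1, so λ ≡ 16.
  x = λ² - 27 - 13 = 256 - 40 ≡ 13; y = λ·(27 - 13) - 14 ≡ 7. → (13, 7)
7P: (13, 7) + (13, 22): same x and y₁ ≡ -y₂, so the sum is ∞.
7P = ∞, so the order is 7.

7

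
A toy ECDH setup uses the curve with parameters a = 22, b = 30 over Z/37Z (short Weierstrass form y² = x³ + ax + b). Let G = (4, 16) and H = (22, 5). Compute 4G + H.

First 4G:
Repeated addition: build up to 4G.
2G: tangent at (4, 16): λ = (3·4² + 22)/(2·16) ≡ 33/32. 32⁻¹ ≡ 22 (mod 37), so λ ≡ 33·22 ≡ 23.
  x = λ² - 4 - 4 = 529 - 8 ≡ 3; y = λ·(4 - 3) - 16 ≡ 7. → (3, 7)
3G: (3, 7) + (4, 16). λ = (16 - 7)/(4 - 3) ≡ 9/1 mod 37. 1⁻¹ ≡ 1 (mod 37) since 1·1 = 1 ≡ 1, so λ ≡ 9.
  x = λ² - 3 - 4 = 81 - 7 ≡ 0; y = λ·(3 - 0) - 7 ≡ 20. → (0, 20)
4G: (0, 20) + (4, 16). λ = (16 - 20)/(4 - 0) ≡ 33/4 mod 37. 4⁻¹ ≡ 28 (mod 37), so λ ≡ 36.
  x = λ² - 0 - 4 = 1296 - 4 ≡ 34; y = λ·(0 - 34) - 20 ≡ 14. → (34, 14)
4G = (34, 14).
Finally 4G + H:
(34, 14) + (22, 5). λ = (5 - 14)/(22 - 34) ≡ 28/25 mod 37. 25⁻¹ ≡ 3 (mod 37), so λ ≡ 10.
  x = λ² - 34 - 22 = 100 - 56 ≡ 7; y = λ·(34 - 7) - 14 ≡ 34. → (7, 34)

(7, 34)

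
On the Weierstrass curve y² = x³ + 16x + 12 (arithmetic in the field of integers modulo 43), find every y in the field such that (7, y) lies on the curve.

x³ + 16x + 12 = 467 ≡ 37 (mod 43).
37 is a non-residue mod 43; no y exists.

none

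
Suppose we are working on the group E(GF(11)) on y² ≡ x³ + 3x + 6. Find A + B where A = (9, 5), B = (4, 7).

(3, 8)

(9, 5) + (4, 7). λ = (7 - 5)/(4 - 9) ≡ 2/6 mod 11. 6⁻¹ ≡ 2 (mod 11), so λ ≡ 4.
  x = λ² - 9 - 4 = 16 - 13 ≡ 3; y = λ·(9 - 3) - 5 ≡ 8. → (3, 8)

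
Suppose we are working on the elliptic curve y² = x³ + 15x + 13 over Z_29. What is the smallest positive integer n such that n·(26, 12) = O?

8

2P: tangent at (26, 12): λ = (3·26² + 15)/(2·12) ≡ 13/24. 24⁻¹ ≡ 23 (mod 29), so λ ≡ 13·23 ≡ 9.
  x = λ² - 26 - 26 = 81 - 52 ≡ 0; y = λ·(26 - 0) - 12 ≡ 19. → (0, 19)
3P: (0, 19) + (26, 12). λ = (12 - 19)/(26 - 0) ≡ 22/26 mod 29. 26⁻¹ ≡ 19 (mod 29) since 26·19 = 494 ≡ 1, so λ ≡ 12.
  x = λ² - 0 - 26 = 144 - 26 ≡ 2; y = λ·(0 - 2) - 19 ≡ 15. → (2, 15)
4P: (2, 15) + (26, 12). λ = (12 - 15)/(26 - 2) ≡ 26/24 mod 29. 24⁻¹ ≡ 23 (mod 29) since 24·23 = 552 ≡ 1, so λ ≡ 18.
  x = λ² - 2 - 26 = 324 - 28 ≡ 6; y = λ·(2 - 6) - 15 ≡ 0. → (6, 0)
5P: (6, 0) + (26, 12). λ = (12 - 0)/(26 - 6) ≡ 12/20 mod 29. 20⁻¹ ≡ 16 (mod 29) since 20·16 = 320 ≡ 1, so λ ≡ 18.
  x = λ² - 6 - 26 = 324 - 32 ≡ 2; y = λ·(6 - 2) - 0 ≡ 14. → (2, 14)
6P: (2, 14) + (26, 12). λ = (12 - 14)/(26 - 2) ≡ 27/24 mod 29. 24⁻¹ ≡ 23 (mod 29), so λ ≡ 12.
  x = λ² - 2 - 26 = 144 - 28 ≡ 0; y = λ·(2 - 0) - 14 ≡ 10. → (0, 10)
7P: (0, 10) + (26, 12). λ = (12 - 10)/(26 - 0) ≡ 2/26 mod 29. 26⁻¹ ≡ 19 (mod 29), so λ ≡ 9.
  x = λ² - 0 - 26 = 81 - 26 ≡ 26; y = λ·(0 - 26) - 10 ≡ 17. → (26, 17)
8P: (26, 17) + (26, 12): same x and y₁ ≡ -y₂, so the sum is O.
8P = O, so the order is 8.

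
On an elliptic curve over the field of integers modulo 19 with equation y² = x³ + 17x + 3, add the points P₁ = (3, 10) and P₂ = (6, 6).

(16, 1)

(3, 10) + (6, 6). λ = (6 - 10)/(6 - 3) ≡ 15/3 mod 19. 3⁻¹ ≡ 13 (mod 19) since 3·13 = 39 ≡ 1, so λ ≡ 5.
  x = λ² - 3 - 6 = 25 - 9 ≡ 16; y = λ·(3 - 16) - 10 ≡ 1. → (16, 1)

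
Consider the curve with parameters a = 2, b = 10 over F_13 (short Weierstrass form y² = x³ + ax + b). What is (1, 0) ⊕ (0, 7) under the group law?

(1, 0) + (0, 7). λ = (7 - 0)/(0 - 1) ≡ 7/12 mod 13. 12⁻¹ ≡ 12 (mod 13) since 12·12 = 144 ≡ 1, so λ ≡ 6.
  x = λ² - 1 - 0 = 36 - 1 ≡ 9; y = λ·(1 - 9) - 0 ≡ 4. → (9, 4)

(9, 4)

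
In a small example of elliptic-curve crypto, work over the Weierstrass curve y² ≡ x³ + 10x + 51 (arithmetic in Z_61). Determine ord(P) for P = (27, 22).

9

2P: tangent at (27, 22): λ = (3·27² + 10)/(2·22) ≡ 1/44. 44⁻¹ ≡ 43 (mod 61), so λ ≡ 1·43 ≡ 43.
  x = λ² - 27 - 27 = 1849 - 54 ≡ 26; y = λ·(27 - 26) - 22 ≡ 21. → (26, 21)
3P: (26, 21) + (27, 22). λ = (22 - 21)/(27 - 26) ≡ 1/1 mod 61. 1⁻¹ ≡ 1 (mod 61), so λ ≡ 1.
  x = λ² - 26 - 27 = 1 - 53 ≡ 9; y = λ·(26 - 9) - 21 ≡ 57. → (9, 57)
4P: (9, 57) + (27, 22). λ = (22 - 57)/(27 - 9) ≡ 26/18 mod 61. 18⁻¹ ≡ 17 (mod 61), so λ ≡ 15.
  x = λ² - 9 - 27 = 225 - 36 ≡ 6; y = λ·(9 - 6) - 57 ≡ 49. → (6, 49)
5P: (6, 49) + (27, 22). λ = (22 - 49)/(27 - 6) ≡ 34/21 mod 61. 21⁻¹ ≡ 32 (mod 61) since 21·32 = 672 ≡ 1, so λ ≡ 51.
  x = λ² - 6 - 27 = 2601 - 33 ≡ 6; y = λ·(6 - 6) - 49 ≡ 12. → (6, 12)
6P: (6, 12) + (27, 22). λ = (22 - 12)/(27 - 6) ≡ 10/21 mod 61. 21⁻¹ ≡ 32 (mod 61), so λ ≡ 15.
  x = λ² - 6 - 27 = 225 - 33 ≡ 9; y = λ·(6 - 9) - 12 ≡ 4. → (9, 4)
7P: (9, 4) + (27, 22). λ = (22 - 4)/(27 - 9) ≡ 18/18 mod 61. 18⁻¹ ≡ 17 (mod 61), so λ ≡ 1.
  x = λ² - 9 - 27 = 1 - 36 ≡ 26; y = λ·(9 - 26) - 4 ≡ 40. → (26, 40)
8P: (26, 40) + (27, 22). λ = (22 - 40)/(27 - 26) ≡ 43/1 mod 61. 1⁻¹ ≡ 1 (mod 61), so λ ≡ 43.
  x = λ² - 26 - 27 = 1849 - 53 ≡ 27; y = λ·(26 - 27) - 40 ≡ 39. → (27, 39)
9P: (27, 39) + (27, 22): same x and y₁ ≡ -y₂, so the sum is O.
9P = O, so the order is 9.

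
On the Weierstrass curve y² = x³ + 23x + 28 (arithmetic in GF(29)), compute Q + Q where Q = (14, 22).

tangent at (14, 22): λ = (3·14² + 23)/(2·22) ≡ 2/15. 15⁻¹ ≡ 2 (mod 29), so λ ≡ 2·2 ≡ 4.
  x = λ² - 14 - 14 = 16 - 28 ≡ 17; y = λ·(14 - 17) - 22 ≡ 24. → (17, 24)

(17, 24)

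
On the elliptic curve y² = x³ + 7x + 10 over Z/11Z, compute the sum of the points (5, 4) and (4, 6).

(5, 4) + (4, 6). λ = (6 - 4)/(4 - 5) ≡ 2/10 mod 11. 10⁻¹ ≡ 10 (mod 11) since 10·10 = 100 ≡ 1, so λ ≡ 9.
  x = λ² - 5 - 4 = 81 - 9 ≡ 6; y = λ·(5 - 6) - 4 ≡ 9. → (6, 9)

(6, 9)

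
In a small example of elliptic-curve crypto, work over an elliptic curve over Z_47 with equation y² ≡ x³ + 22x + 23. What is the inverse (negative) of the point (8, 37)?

(8, 10)

-(8, 37) = (8, -37 mod 47) = (8, 10).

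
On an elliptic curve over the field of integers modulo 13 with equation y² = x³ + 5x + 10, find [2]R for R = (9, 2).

(4, 9)

tangent at (9, 2): λ = (3·9² + 5)/(2·2) ≡ 1/4. 4⁻¹ ≡ 10 (mod 13) since 4·10 = 40 ≡ 1, so λ ≡ 1·10 ≡ 10.
  x = λ² - 9 - 9 = 100 - 18 ≡ 4; y = λ·(9 - 4) - 2 ≡ 9. → (4, 9)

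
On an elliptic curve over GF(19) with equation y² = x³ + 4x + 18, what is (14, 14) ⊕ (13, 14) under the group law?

(14, 14) + (13, 14). λ = (14 - 14)/(13 - 14) ≡ 0/18 mod 19. 18⁻¹ ≡ 18 (mod 19), so λ ≡ 0.
  x = λ² - 14 - 13 = 0 - 27 ≡ 11; y = λ·(14 - 11) - 14 ≡ 5. → (11, 5)

(11, 5)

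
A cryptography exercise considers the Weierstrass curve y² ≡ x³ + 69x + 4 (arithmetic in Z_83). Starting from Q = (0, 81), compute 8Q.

Double-and-add on 8 = (1000)₂. Start with Q = (0, 81) for the leading 1-bit.
double: tangent at (0, 81): λ = (3·0² + 69)/(2·81) ≡ 69/79. 79⁻¹ ≡ 62 (mod 83), so λ ≡ 69·62 ≡ 45.
  x = λ² - 0 - 0 = 2025 - 0 ≡ 33; y = λ·(0 - 33) - 81 ≡ 11. → (33, 11)
double: tangent at (33, 11): λ = (3·33² + 69)/(2·11) ≡ 16/22. 22⁻¹ ≡ 34 (mod 83), so λ ≡ 16·34 ≡ 46.
  x = λ² - 33 - 33 = 2116 - 66 ≡ 58; y = λ·(33 - 58) - 11 ≡ 1. → (58, 1)
double: tangent at (58, 1): λ = (3·58² + 69)/(2·1) ≡ 35/2. 2⁻¹ ≡ 42 (mod 83), so λ ≡ 35·42 ≡ 59.
  x = λ² - 58 - 58 = 3481 - 116 ≡ 45; y = λ·(58 - 45) - 1 ≡ 19. → (45, 19)

(45, 19)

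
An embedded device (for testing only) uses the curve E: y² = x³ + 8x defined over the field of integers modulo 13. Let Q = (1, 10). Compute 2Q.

(1, 3)

tangent at (1, 10): λ = (3·1² + 8)/(2·10) ≡ 11/7. 7⁻¹ ≡ 2 (mod 13), so λ ≡ 11·2 ≡ 9.
  x = λ² - 1 - 1 = 81 - 2 ≡ 1; y = λ·(1 - 1) - 10 ≡ 3. → (1, 3)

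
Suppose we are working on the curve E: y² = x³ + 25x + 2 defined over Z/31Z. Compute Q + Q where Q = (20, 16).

(30, 10)

tangent at (20, 16): λ = (3·20² + 25)/(2·16) ≡ 16/1. 1⁻¹ ≡ 1 (mod 31), so λ ≡ 16·1 ≡ 16.
  x = λ² - 20 - 20 = 256 - 40 ≡ 30; y = λ·(20 - 30) - 16 ≡ 10. → (30, 10)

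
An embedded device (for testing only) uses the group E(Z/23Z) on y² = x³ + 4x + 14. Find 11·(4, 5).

(6, 1)

Write Q = (4, 5).
Repeated addition: build up to 11Q.
2Q: tangent at (4, 5): λ = (3·4² + 4)/(2·5) ≡ 6/10. 10⁻¹ ≡ 7 (mod 23), so λ ≡ 6·7 ≡ 19.
  x = λ² - 4 - 4 = 361 - 8 ≡ 8; y = λ·(4 - 8) - 5 ≡ 11. → (8, 11)
3Q: (8, 11) + (4, 5). λ = (5 - 11)/(4 - 8) ≡ 17/19 mod 23. 19⁻¹ ≡ 17 (mod 23) since 19·17 = 323 ≡ 1, so λ ≡ 13.
  x = λ² - 8 - 4 = 169 - 12 ≡ 19; y = λ·(8 - 19) - 11 ≡ 7. → (19, 7)
4Q: (19, 7) + (4, 5). λ = (5 - 7)/(4 - 19) ≡ 21/8 mod 23. 8⁻¹ ≡ 3 (mod 23), so λ ≡ 17.
  x = λ² - 19 - 4 = 289 - 23 ≡ 13; y = λ·(19 - 13) - 7 ≡ 3. → (13, 3)
5Q: (13, 3) + (4, 5). λ = (5 - 3)/(4 - 13) ≡ 2/14 mod 23. 14⁻¹ ≡ 5 (mod 23), so λ ≡ 10.
  x = λ² - 13 - 4 = 100 - 17 ≡ 14; y = λ·(13 - 14) - 3 ≡ 10. → (14, 10)
6Q: (14, 10) + (4, 5). λ = (5 - 10)/(4 - 14) ≡ 18/13 mod 23. 13⁻¹ ≡ 16 (mod 23) since 13·16 = 208 ≡ 1, so λ ≡ 12.
  x = λ² - 14 - 4 = 144 - 18 ≡ 11; y = λ·(14 - 11) - 10 ≡ 3. → (11, 3)
7Q: (11, 3) + (4, 5). λ = (5 - 3)/(4 - 11) ≡ 2/16 mod 23. 16⁻¹ ≡ 13 (mod 23), so λ ≡ 3.
  x = λ² - 11 - 4 = 9 - 15 ≡ 17; y = λ·(11 - 17) - 3 ≡ 2. → (17, 2)
8Q: (17, 2) + (4, 5). λ = (5 - 2)/(4 - 17) ≡ 3/10 mod 23. 10⁻¹ ≡ 7 (mod 23) since 10·7 = 70 ≡ 1, so λ ≡ 21.
  x = λ² - 17 - 4 = 441 - 21 ≡ 6; y = λ·(17 - 6) - 2 ≡ 22. → (6, 22)
9Q: (6, 22) + (4, 5). λ = (5 - 22)/(4 - 6) ≡ 6/21 mod 23. 21⁻¹ ≡ 11 (mod 23) since 21·11 = 231 ≡ 1, so λ ≡ 20.
  x = λ² - 6 - 4 = 400 - 10 ≡ 22; y = λ·(6 - 22) - 22 ≡ 3. → (22, 3)
10Q: (22, 3) + (4, 5). λ = (5 - 3)/(4 - 22) ≡ 2/5 mod 23. 5⁻¹ ≡ 14 (mod 23), so λ ≡ 5.
  x = λ² - 22 - 4 = 25 - 26 ≡ 22; y = λ·(22 - 22) - 3 ≡ 20. → (22, 20)
11Q: (22, 20) + (4, 5). λ = (5 - 20)/(4 - 22) ≡ 8/5 mod 23. 5⁻¹ ≡ 14 (mod 23) since 5·14 = 70 ≡ 1, so λ ≡ 20.
  x = λ² - 22 - 4 = 400 - 26 ≡ 6; y = λ·(22 - 6) - 20 ≡ 1. → (6, 1)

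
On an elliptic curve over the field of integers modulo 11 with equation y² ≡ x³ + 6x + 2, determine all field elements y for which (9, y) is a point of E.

x³ + 6x + 2 = 785 ≡ 4 (mod 11).
Square roots of 4 mod 11: 2 and 9 (since 2² = 4 ≡ 4).

2, 9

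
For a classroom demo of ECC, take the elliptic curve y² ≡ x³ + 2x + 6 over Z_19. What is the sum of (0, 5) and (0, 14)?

O

The two points share x = 0 and their y-coordinates satisfy 5 + 14 ≡ 0 (mod 19), so they are inverses. Their sum is O.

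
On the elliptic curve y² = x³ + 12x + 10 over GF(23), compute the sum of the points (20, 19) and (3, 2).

(20, 19) + (3, 2). λ = (2 - 19)/(3 - 20) ≡ 6/6 mod 23. 6⁻¹ ≡ 4 (mod 23), so λ ≡ 1.
  x = λ² - 20 - 3 = 1 - 23 ≡ 1; y = λ·(20 - 1) - 19 ≡ 0. → (1, 0)

(1, 0)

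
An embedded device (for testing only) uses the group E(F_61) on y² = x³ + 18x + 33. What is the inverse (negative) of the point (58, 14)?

(58, 47)

-(58, 14) = (58, -14 mod 61) = (58, 47).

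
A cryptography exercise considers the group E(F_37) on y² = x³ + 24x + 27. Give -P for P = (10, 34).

-(10, 34) = (10, -34 mod 37) = (10, 3).

(10, 3)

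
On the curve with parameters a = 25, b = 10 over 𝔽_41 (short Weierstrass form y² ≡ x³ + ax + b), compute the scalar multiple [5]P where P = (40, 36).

(1, 6)

Repeated addition: build up to 5P.
2P: tangent at (40, 36): λ = (3·40² + 25)/(2·36) ≡ 28/31. 31⁻¹ ≡ 4 (mod 41), so λ ≡ 28·4 ≡ 30.
  x = λ² - 40 - 40 = 900 - 80 ≡ 0; y = λ·(40 - 0) - 36 ≡ 16. → (0, 16)
3P: (0, 16) + (40, 36). λ = (36 - 16)/(40 - 0) ≡ 20/40 mod 41. 40⁻¹ ≡ 40 (mod 41), so λ ≡ 21.
  x = λ² - 0 - 40 = 441 - 40 ≡ 32; y = λ·(0 - 32) - 16 ≡ 9. → (32, 9)
4P: (32, 9) + (40, 36). λ = (36 - 9)/(40 - 32) ≡ 27/8 mod 41. 8⁻¹ ≡ 36 (mod 41) since 8·36 = 288 ≡ 1, so λ ≡ 29.
  x = λ² - 32 - 40 = 841 - 72 ≡ 31; y = λ·(32 - 31) - 9 ≡ 20. → (31, 20)
5P: (31, 20) + (40, 36). λ = (36 - 20)/(40 - 31) ≡ 16/9 mod 41. 9⁻¹ ≡ 32 (mod 41) since 9·32 = 288 ≡ 1, so λ ≡ 20.
  x = λ² - 31 - 40 = 400 - 71 ≡ 1; y = λ·(31 - 1) - 20 ≡ 6. → (1, 6)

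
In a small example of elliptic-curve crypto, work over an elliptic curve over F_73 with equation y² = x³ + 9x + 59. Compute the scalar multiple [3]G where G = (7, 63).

Repeated addition: build up to 3G.
2G: tangent at (7, 63): λ = (3·7² + 9)/(2·63) ≡ 10/53. 53⁻¹ ≡ 62 (mod 73), so λ ≡ 10·62 ≡ 36.
  x = λ² - 7 - 7 = 1296 - 14 ≡ 41; y = λ·(7 - 41) - 63 ≡ 27. → (41, 27)
3G: (41, 27) + (7, 63). λ = (63 - 27)/(7 - 41) ≡ 36/39 mod 73. 39⁻¹ ≡ 15 (mod 73), so λ ≡ 29.
  x = λ² - 41 - 7 = 841 - 48 ≡ 63; y = λ·(41 - 63) - 27 ≡ 65. → (63, 65)

(63, 65)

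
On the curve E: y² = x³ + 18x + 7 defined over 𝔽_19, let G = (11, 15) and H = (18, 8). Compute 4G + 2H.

(7, 1)

First 4G:
Double-and-add on 4 = (100)₂. Start with G = (11, 15) for the leading 1-bit.
double: tangent at (11, 15): λ = (3·11² + 18)/(2·15) ≡ 1/11. 11⁻¹ ≡ 7 (mod 19), so λ ≡ 1·7 ≡ 7.
  x = λ² - 11 - 11 = 49 - 22 ≡ 8; y = λ·(11 - 8) - 15 ≡ 6. → (8, 6)
double: tangent at (8, 6): λ = (3·8² + 18)/(2·6) ≡ 1/12. 12⁻¹ ≡ 8 (mod 19), so λ ≡ 1·8 ≡ 8.
  x = λ² - 8 - 8 = 64 - 16 ≡ 10; y = λ·(8 - 10) - 6 ≡ 16. → (10, 16)
4G = (10, 16).
Next 2H:
Repeated addition: build up to 2H.
2H: tangent at (18, 8): λ = (3·18² + 18)/(2·8) ≡ 2/16. 16⁻¹ ≡ 6 (mod 19), so λ ≡ 2·6 ≡ 12.
  x = λ² - 18 - 18 = 144 - 36 ≡ 13; y = λ·(18 - 13) - 8 ≡ 14. → (13, 14)
2H = (13, 14).
Finally 4G + 2H:
(10, 16) + (13, 14). λ = (14 - 16)/(13 - 10) ≡ 17/3 mod 19. 3⁻¹ ≡ 13 (mod 19), so λ ≡ 12.
  x = λ² - 10 - 13 = 144 - 23 ≡ 7; y = λ·(10 - 7) - 16 ≡ 1. → (7, 1)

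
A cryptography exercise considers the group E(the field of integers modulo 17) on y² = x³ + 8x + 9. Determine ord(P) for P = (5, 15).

2P: tangent at (5, 15): λ = (3·5² + 8)/(2·15) ≡ 15/13. 13⁻¹ ≡ 4 (mod 17), so λ ≡ 15·4 ≡ 9.
  x = λ² - 5 - 5 = 81 - 10 ≡ 3; y = λ·(5 - 3) - 15 ≡ 3. → (3, 3)
3P: (3, 3) + (5, 15). λ = (15 - 3)/(5 - 3) ≡ 12/2 mod 17. 2⁻¹ ≡ 9 (mod 17) since 2·9 = 18 ≡ 1, so λ ≡ 6.
  x = λ² - 3 - 5 = 36 - 8 ≡ 11; y = λ·(3 - 11) - 3 ≡ 0. → (11, 0)
4P: (11, 0) + (5, 15). λ = (15 - 0)/(5 - 11) ≡ 15/11 mod 17. 11⁻¹ ≡ 14 (mod 17), so λ ≡ 6.
  x = λ² - 11 - 5 = 36 - 16 ≡ 3; y = λ·(11 - 3) - 0 ≡ 14. → (3, 14)
5P: (3, 14) + (5, 15). λ = (15 - 14)/(5 - 3) ≡ 1/2 mod 17. 2⁻¹ ≡ 9 (mod 17), so λ ≡ 9.
  x = λ² - 3 - 5 = 81 - 8 ≡ 5; y = λ·(3 - 5) - 14 ≡ 2. → (5, 2)
6P: (5, 2) + (5, 15): same x and y₁ ≡ -y₂, so the sum is the point at infinity.
6P = the point at infinity, so the order is 6.

6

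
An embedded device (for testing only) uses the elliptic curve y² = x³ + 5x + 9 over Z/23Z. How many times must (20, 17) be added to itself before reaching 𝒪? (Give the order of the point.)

2P: tangent at (20, 17): λ = (3·20² + 5)/(2·17) ≡ 9/11. 11⁻¹ ≡ 21 (mod 23) since 11·21 = 231 ≡ 1, so λ ≡ 9·21 ≡ 5.
  x = λ² - 20 - 20 = 25 - 40 ≡ 8; y = λ·(20 - 8) - 17 ≡ 20. → (8, 20)
3P: (8, 20) + (20, 17). λ = (17 - 20)/(20 - 8) ≡ 20/12 mod 23. 12⁻¹ ≡ 2 (mod 23), so λ ≡ 17.
  x = λ² - 8 - 20 = 289 - 28 ≡ 8; y = λ·(8 - 8) - 20 ≡ 3. → (8, 3)
4P: (8, 3) + (20, 17). λ = (17 - 3)/(20 - 8) ≡ 14/12 mod 23. 12⁻¹ ≡ 2 (mod 23) since 12·2 = 24 ≡ 1, so λ ≡ 5.
  x = λ² - 8 - 20 = 25 - 28 ≡ 20; y = λ·(8 - 20) - 3 ≡ 6. → (20, 6)
5P: (20, 6) + (20, 17): same x and y₁ ≡ -y₂, so the sum is 𝒪.
5P = 𝒪, so the order is 5.

5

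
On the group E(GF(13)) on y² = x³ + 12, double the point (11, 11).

(0, 8)

tangent at (11, 11): λ = (3·11² + 0)/(2·11) ≡ 12/9. 9⁻¹ ≡ 3 (mod 13), so λ ≡ 12·3 ≡ 10.
  x = λ² - 11 - 11 = 100 - 22 ≡ 0; y = λ·(11 - 0) - 11 ≡ 8. → (0, 8)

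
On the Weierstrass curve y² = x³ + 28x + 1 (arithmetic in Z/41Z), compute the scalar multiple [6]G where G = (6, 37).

Repeated addition: build up to 6G.
2G: tangent at (6, 37): λ = (3·6² + 28)/(2·37) ≡ 13/33. 33⁻¹ ≡ 5 (mod 41) since 33·5 = 165 ≡ 1, so λ ≡ 13·5 ≡ 24.
  x = λ² - 6 - 6 = 576 - 12 ≡ 31; y = λ·(6 - 31) - 37 ≡ 19. → (31, 19)
3G: (31, 19) + (6, 37). λ = (37 - 19)/(6 - 31) ≡ 18/16 mod 41. 16⁻¹ ≡ 18 (mod 41), so λ ≡ 37.
  x = λ² - 31 - 6 = 1369 - 37 ≡ 20; y = λ·(31 - 20) - 19 ≡ 19. → (20, 19)
4G: (20, 19) + (6, 37). λ = (37 - 19)/(6 - 20) ≡ 18/27 mod 41. 27⁻¹ ≡ 38 (mod 41) since 27·38 = 1026 ≡ 1, so λ ≡ 28.
  x = λ² - 20 - 6 = 784 - 26 ≡ 20; y = λ·(20 - 20) - 19 ≡ 22. → (20, 22)
5G: (20, 22) + (6, 37). λ = (37 - 22)/(6 - 20) ≡ 15/27 mod 41. 27⁻¹ ≡ 38 (mod 41) since 27·38 = 1026 ≡ 1, so λ ≡ 37.
  x = λ² - 20 - 6 = 1369 - 26 ≡ 31; y = λ·(20 - 31) - 22 ≡ 22. → (31, 22)
6G: (31, 22) + (6, 37). λ = (37 - 22)/(6 - 31) ≡ 15/16 mod 41. 16⁻¹ ≡ 18 (mod 41), so λ ≡ 24.
  x = λ² - 31 - 6 = 576 - 37 ≡ 6; y = λ·(31 - 6) - 22 ≡ 4. → (6, 4)

(6, 4)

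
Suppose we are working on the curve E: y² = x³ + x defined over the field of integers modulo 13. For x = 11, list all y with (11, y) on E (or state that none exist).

4, 9

x³ + 1x + 0 = 1342 ≡ 3 (mod 13).
Square roots of 3 mod 13: 4 and 9 (since 4² = 16 ≡ 3).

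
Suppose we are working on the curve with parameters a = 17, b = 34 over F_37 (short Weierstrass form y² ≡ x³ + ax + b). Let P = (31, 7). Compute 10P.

(18, 20)

Double-and-add on 10 = (1010)₂. Start with P = (31, 7) for the leading 1-bit.
double: tangent at (31, 7): λ = (3·31² + 17)/(2·7) ≡ 14/14. 14⁻¹ ≡ 8 (mod 37), so λ ≡ 14·8 ≡ 1.
  x = λ² - 31 - 31 = 1 - 62 ≡ 13; y = λ·(31 - 13) - 7 ≡ 11. → (13, 11)
double: tangent at (13, 11): λ = (3·13² + 17)/(2·11) ≡ 6/22. 22⁻¹ ≡ 32 (mod 37) since 22·32 = 704 ≡ 1, so λ ≡ 6·32 ≡ 7.
  x = λ² - 13 - 13 = 49 - 26 ≡ 23; y = λ·(13 - 23) - 11 ≡ 30. → (23, 30)
add P: (23, 30) + (31, 7). λ = (7 - 30)/(31 - 23) ≡ 14/8 mod 37. 8⁻¹ ≡ 14 (mod 37), so λ ≡ 11.
  x = λ² - 23 - 31 = 121 - 54 ≡ 30; y = λ·(23 - 30) - 30 ≡ 4. → (30, 4)
double: tangent at (30, 4): λ = (3·30² + 17)/(2·4) ≡ 16/8. 8⁻¹ ≡ 14 (mod 37) since 8·14 = 112 ≡ 1, so λ ≡ 16·14 ≡ 2.
  x = λ² - 30 - 30 = 4 - 60 ≡ 18; y = λ·(30 - 18) - 4 ≡ 20. → (18, 20)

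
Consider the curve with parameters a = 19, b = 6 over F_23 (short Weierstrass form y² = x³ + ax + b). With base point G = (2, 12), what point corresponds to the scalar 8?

Repeated addition: build up to 8G.
2G: tangent at (2, 12): λ = (3·2² + 19)/(2·12) ≡ 8/1. 1⁻¹ ≡ 1 (mod 23) since 1·1 = 1 ≡ 1, so λ ≡ 8·1 ≡ 8.
  x = λ² - 2 - 2 = 64 - 4 ≡ 14; y = λ·(2 - 14) - 12 ≡ 7. → (14, 7)
3G: (14, 7) + (2, 12). λ = (12 - 7)/(2 - 14) ≡ 5/11 mod 23. 11⁻¹ ≡ 21 (mod 23), so λ ≡ 13.
  x = λ² - 14 - 2 = 169 - 16 ≡ 15; y = λ·(14 - 15) - 7 ≡ 3. → (15, 3)
4G: (15, 3) + (2, 12). λ = (12 - 3)/(2 - 15) ≡ 9/10 mod 23. 10⁻¹ ≡ 7 (mod 23) since 10·7 = 70 ≡ 1, so λ ≡ 17.
  x = λ² - 15 - 2 = 289 - 17 ≡ 19; y = λ·(15 - 19) - 3 ≡ 21. → (19, 21)
5G: (19, 21) + (2, 12). λ = (12 - 21)/(2 - 19) ≡ 14/6 mod 23. 6⁻¹ ≡ 4 (mod 23), so λ ≡ 10.
  x = λ² - 19 - 2 = 100 - 21 ≡ 10; y = λ·(19 - 10) - 21 ≡ 0. → (10, 0)
6G: (10, 0) + (2, 12). λ = (12 - 0)/(2 - 10) ≡ 12/15 mod 23. 15⁻¹ ≡ 20 (mod 23), so λ ≡ 10.
  x = λ² - 10 - 2 = 100 - 12 ≡ 19; y = λ·(10 - 19) - 0 ≡ 2. → (19, 2)
7G: (19, 2) + (2, 12). λ = (12 - 2)/(2 - 19) ≡ 10/6 mod 23. 6⁻¹ ≡ 4 (mod 23) since 6·4 = 24 ≡ 1, so λ ≡ 17.
  x = λ² - 19 - 2 = 289 - 21 ≡ 15; y = λ·(19 - 15) - 2 ≡ 20. → (15, 20)
8G: (15, 20) + (2, 12). λ = (12 - 20)/(2 - 15) ≡ 15/10 mod 23. 10⁻¹ ≡ 7 (mod 23), so λ ≡ 13.
  x = λ² - 15 - 2 = 169 - 17 ≡ 14; y = λ·(15 - 14) - 20 ≡ 16. → (14, 16)

(14, 16)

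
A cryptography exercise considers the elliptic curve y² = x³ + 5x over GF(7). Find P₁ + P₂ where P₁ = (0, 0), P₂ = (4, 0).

(0, 0) + (4, 0). λ = (0 - 0)/(4 - 0) ≡ 0/4 mod 7. 4⁻¹ ≡ 2 (mod 7), so λ ≡ 0.
  x = λ² - 0 - 4 = 0 - 4 ≡ 3; y = λ·(0 - 3) - 0 ≡ 0. → (3, 0)

(3, 0)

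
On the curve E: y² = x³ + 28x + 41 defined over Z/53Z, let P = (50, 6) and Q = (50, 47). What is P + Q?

O

The two points share x = 50 and their y-coordinates satisfy 6 + 47 ≡ 0 (mod 53), so they are inverses. Their sum is 𝒪.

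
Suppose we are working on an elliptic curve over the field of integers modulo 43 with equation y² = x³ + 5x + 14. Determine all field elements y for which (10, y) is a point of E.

x³ + 5x + 14 = 1064 ≡ 32 (mod 43).
32 is a non-residue mod 43; no y exists.

none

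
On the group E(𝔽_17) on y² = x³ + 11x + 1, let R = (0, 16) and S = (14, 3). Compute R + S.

(1, 8)

(0, 16) + (14, 3). λ = (3 - 16)/(14 - 0) ≡ 4/14 mod 17. 14⁻¹ ≡ 11 (mod 17) since 14·11 = 154 ≡ 1, so λ ≡ 10.
  x = λ² - 0 - 14 = 100 - 14 ≡ 1; y = λ·(0 - 1) - 16 ≡ 8. → (1, 8)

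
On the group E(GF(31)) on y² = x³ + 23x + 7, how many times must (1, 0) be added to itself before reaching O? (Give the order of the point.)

2P: (1, 0) + (1, 0): same x and y₁ ≡ -y₂, so the sum is O.
2P = O, so the order is 2.

2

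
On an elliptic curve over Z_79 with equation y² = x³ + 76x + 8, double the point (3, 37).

(36, 74)

tangent at (3, 37): λ = (3·3² + 76)/(2·37) ≡ 24/74. 74⁻¹ ≡ 63 (mod 79), so λ ≡ 24·63 ≡ 11.
  x = λ² - 3 - 3 = 121 - 6 ≡ 36; y = λ·(3 - 36) - 37 ≡ 74. → (36, 74)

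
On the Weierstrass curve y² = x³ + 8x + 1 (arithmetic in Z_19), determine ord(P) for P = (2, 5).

2P: tangent at (2, 5): λ = (3·2² + 8)/(2·5) ≡ 1/10. 10⁻¹ ≡ 2 (mod 19), so λ ≡ 1·2 ≡ 2.
  x = λ² - 2 - 2 = 4 - 4 ≡ 0; y = λ·(2 - 0) - 5 ≡ 18. → (0, 18)
3P: (0, 18) + (2, 5). λ = (5 - 18)/(2 - 0) ≡ 6/2 mod 19. 2⁻¹ ≡ 10 (mod 19), so λ ≡ 3.
  x = λ² - 0 - 2 = 9 - 2 ≡ 7; y = λ·(0 - 7) - 18 ≡ 18. → (7, 18)
4P: (7, 18) + (2, 5). λ = (5 - 18)/(2 - 7) ≡ 6/14 mod 19. 14⁻¹ ≡ 15 (mod 19) since 14·15 = 210 ≡ 1, so λ ≡ 14.
  x = λ² - 7 - 2 = 196 - 9 ≡ 16; y = λ·(7 - 16) - 18 ≡ 8. → (16, 8)
5P: (16, 8) + (2, 5). λ = (5 - 8)/(2 - 16) ≡ 16/5 mod 19. 5⁻¹ ≡ 4 (mod 19), so λ ≡ 7.
  x = λ² - 16 - 2 = 49 - 18 ≡ 12; y = λ·(16 - 12) - 8 ≡ 1. → (12, 1)
6P: (12, 1) + (2, 5). λ = (5 - 1)/(2 - 12) ≡ 4/9 mod 19. 9⁻¹ ≡ 17 (mod 19), so λ ≡ 11.
  x = λ² - 12 - 2 = 121 - 14 ≡ 12; y = λ·(12 - 12) - 1 ≡ 18. → (12, 18)
7P: (12, 18) + (2, 5). λ = (5 - 18)/(2 - 12) ≡ 6/9 mod 19. 9⁻¹ ≡ 17 (mod 19), so λ ≡ 7.
  x = λ² - 12 - 2 = 49 - 14 ≡ 16; y = λ·(12 - 16) - 18 ≡ 11. → (16, 11)
8P: (16, 11) + (2, 5). λ = (5 - 11)/(2 - 16) ≡ 13/5 mod 19. 5⁻¹ ≡ 4 (mod 19), so λ ≡ 14.
  x = λ² - 16 - 2 = 196 - 18 ≡ 7; y = λ·(16 - 7) - 11 ≡ 1. → (7, 1)
9P: (7, 1) + (2, 5). λ = (5 - 1)/(2 - 7) ≡ 4/14 mod 19. 14⁻¹ ≡ 15 (mod 19) since 14·15 = 210 ≡ 1, so λ ≡ 3.
  x = λ² - 7 - 2 = 9 - 9 ≡ 0; y = λ·(7 - 0) - 1 ≡ 1. → (0, 1)
10P: (0, 1) + (2, 5). λ = (5 - 1)/(2 - 0) ≡ 4/2 mod 19. 2⁻¹ ≡ 10 (mod 19), so λ ≡ 2.
  x = λ² - 0 - 2 = 4 - 2 ≡ 2; y = λ·(0 - 2) - 1 ≡ 14. → (2, 14)
11P: (2, 14) + (2, 5): same x and y₁ ≡ -y₂, so the sum is the point at infinity.
11P = the point at infinity, so the order is 11.

11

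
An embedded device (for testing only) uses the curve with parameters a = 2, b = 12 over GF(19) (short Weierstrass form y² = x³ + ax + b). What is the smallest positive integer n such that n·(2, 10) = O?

3

2P: tangent at (2, 10): λ = (3·2² + 2)/(2·10) ≡ 14/1. 1⁻¹ ≡ 1 (mod 19), so λ ≡ 14·1 ≡ 14.
  x = λ² - 2 - 2 = 196 - 4 ≡ 2; y = λ·(2 - 2) - 10 ≡ 9. → (2, 9)
3P: (2, 9) + (2, 10): same x and y₁ ≡ -y₂, so the sum is O.
3P = O, so the order is 3.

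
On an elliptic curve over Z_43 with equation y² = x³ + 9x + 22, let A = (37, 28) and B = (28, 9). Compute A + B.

(9, 12)

(37, 28) + (28, 9). λ = (9 - 28)/(28 - 37) ≡ 24/34 mod 43. 34⁻¹ ≡ 19 (mod 43) since 34·19 = 646 ≡ 1, so λ ≡ 26.
  x = λ² - 37 - 28 = 676 - 65 ≡ 9; y = λ·(37 - 9) - 28 ≡ 12. → (9, 12)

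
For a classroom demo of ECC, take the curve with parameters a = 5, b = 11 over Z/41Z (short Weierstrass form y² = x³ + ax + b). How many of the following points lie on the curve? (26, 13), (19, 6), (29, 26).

(26, 13): 13² ≡ 5, rhs ≡ 5 → on.
(19, 6): 6² ≡ 36, rhs ≡ 36 → on.
(29, 26): 26² ≡ 20, rhs ≡ 27 → off.

2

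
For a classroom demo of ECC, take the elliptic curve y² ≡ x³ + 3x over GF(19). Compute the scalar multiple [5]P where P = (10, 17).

Repeated addition: build up to 5P.
2P: tangent at (10, 17): λ = (3·10² + 3)/(2·17) ≡ 18/15. 15⁻¹ ≡ 14 (mod 19), so λ ≡ 18·14 ≡ 5.
  x = λ² - 10 - 10 = 25 - 20 ≡ 5; y = λ·(10 - 5) - 17 ≡ 8. → (5, 8)
3P: (5, 8) + (10, 17). λ = (17 - 8)/(10 - 5) ≡ 9/5 mod 19. 5⁻¹ ≡ 4 (mod 19), so λ ≡ 17.
  x = λ² - 5 - 10 = 289 - 15 ≡ 8; y = λ·(5 - 8) - 8 ≡ 17. → (8, 17)
4P: (8, 17) + (10, 17). λ = (17 - 17)/(10 - 8) ≡ 0/2 mod 19. 2⁻¹ ≡ 10 (mod 19), so λ ≡ 0.
  x = λ² - 8 - 10 = 0 - 18 ≡ 1; y = λ·(8 - 1) - 17 ≡ 2. → (1, 2)
5P: (1, 2) + (10, 17). λ = (17 - 2)/(10 - 1) ≡ 15/9 mod 19. 9⁻¹ ≡ 17 (mod 19), so λ ≡ 8.
  x = λ² - 1 - 10 = 64 - 11 ≡ 15; y = λ·(1 - 15) - 2 ≡ 0. → (15, 0)

(15, 0)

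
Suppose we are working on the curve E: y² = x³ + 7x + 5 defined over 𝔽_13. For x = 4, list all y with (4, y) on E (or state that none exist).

none

x³ + 7x + 5 = 97 ≡ 6 (mod 13).
6 is a non-residue mod 13; no y exists.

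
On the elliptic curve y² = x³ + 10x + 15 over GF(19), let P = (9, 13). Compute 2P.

tangent at (9, 13): λ = (3·9² + 10)/(2·13) ≡ 6/7. 7⁻¹ ≡ 11 (mod 19), so λ ≡ 6·11 ≡ 9.
  x = λ² - 9 - 9 = 81 - 18 ≡ 6; y = λ·(9 - 6) - 13 ≡ 14. → (6, 14)

(6, 14)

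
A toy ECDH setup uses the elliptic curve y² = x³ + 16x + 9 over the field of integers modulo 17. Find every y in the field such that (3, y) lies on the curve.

4, 13

x³ + 16x + 9 = 84 ≡ 16 (mod 17).
Square roots of 16 mod 17: 4 and 13 (since 4² = 16 ≡ 16).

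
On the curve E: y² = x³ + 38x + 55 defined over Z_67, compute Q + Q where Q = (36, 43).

(5, 54)

tangent at (36, 43): λ = (3·36² + 38)/(2·43) ≡ 40/19. 19⁻¹ ≡ 60 (mod 67), so λ ≡ 40·60 ≡ 55.
  x = λ² - 36 - 36 = 3025 - 72 ≡ 5; y = λ·(36 - 5) - 43 ≡ 54. → (5, 54)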